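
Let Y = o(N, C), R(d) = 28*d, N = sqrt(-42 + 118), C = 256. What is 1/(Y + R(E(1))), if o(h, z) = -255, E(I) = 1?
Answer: -1/227 ≈ -0.0044053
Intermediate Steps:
N = 2*sqrt(19) (N = sqrt(76) = 2*sqrt(19) ≈ 8.7178)
Y = -255
1/(Y + R(E(1))) = 1/(-255 + 28*1) = 1/(-255 + 28) = 1/(-227) = -1/227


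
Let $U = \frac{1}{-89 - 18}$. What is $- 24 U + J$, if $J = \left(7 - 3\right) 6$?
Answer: $\frac{2592}{107} \approx 24.224$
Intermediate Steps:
$U = - \frac{1}{107}$ ($U = \frac{1}{-107} = - \frac{1}{107} \approx -0.0093458$)
$J = 24$ ($J = 4 \cdot 6 = 24$)
$- 24 U + J = \left(-24\right) \left(- \frac{1}{107}\right) + 24 = \frac{24}{107} + 24 = \frac{2592}{107}$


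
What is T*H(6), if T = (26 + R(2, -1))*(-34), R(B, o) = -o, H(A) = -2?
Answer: 1836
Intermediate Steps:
T = -918 (T = (26 - 1*(-1))*(-34) = (26 + 1)*(-34) = 27*(-34) = -918)
T*H(6) = -918*(-2) = 1836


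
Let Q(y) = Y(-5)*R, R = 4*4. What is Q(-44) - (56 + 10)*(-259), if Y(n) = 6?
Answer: 17190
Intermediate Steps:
R = 16
Q(y) = 96 (Q(y) = 6*16 = 96)
Q(-44) - (56 + 10)*(-259) = 96 - (56 + 10)*(-259) = 96 - 66*(-259) = 96 - 1*(-17094) = 96 + 17094 = 17190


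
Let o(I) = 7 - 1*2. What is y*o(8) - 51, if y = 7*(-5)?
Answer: -226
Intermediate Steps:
o(I) = 5 (o(I) = 7 - 2 = 5)
y = -35
y*o(8) - 51 = -35*5 - 51 = -175 - 51 = -226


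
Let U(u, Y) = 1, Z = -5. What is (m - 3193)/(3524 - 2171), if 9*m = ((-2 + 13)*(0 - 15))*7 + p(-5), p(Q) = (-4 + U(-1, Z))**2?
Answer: -9961/4059 ≈ -2.4541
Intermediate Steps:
p(Q) = 9 (p(Q) = (-4 + 1)**2 = (-3)**2 = 9)
m = -382/3 (m = (((-2 + 13)*(0 - 15))*7 + 9)/9 = ((11*(-15))*7 + 9)/9 = (-165*7 + 9)/9 = (-1155 + 9)/9 = (1/9)*(-1146) = -382/3 ≈ -127.33)
(m - 3193)/(3524 - 2171) = (-382/3 - 3193)/(3524 - 2171) = -9961/3/1353 = -9961/3*1/1353 = -9961/4059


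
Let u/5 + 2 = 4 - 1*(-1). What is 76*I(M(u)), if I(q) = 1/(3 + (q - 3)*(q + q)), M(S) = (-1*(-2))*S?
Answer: 76/1623 ≈ 0.046827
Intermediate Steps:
u = 15 (u = -10 + 5*(4 - 1*(-1)) = -10 + 5*(4 + 1) = -10 + 5*5 = -10 + 25 = 15)
M(S) = 2*S
I(q) = 1/(3 + 2*q*(-3 + q)) (I(q) = 1/(3 + (-3 + q)*(2*q)) = 1/(3 + 2*q*(-3 + q)))
76*I(M(u)) = 76/(3 - 12*15 + 2*(2*15)²) = 76/(3 - 6*30 + 2*30²) = 76/(3 - 180 + 2*900) = 76/(3 - 180 + 1800) = 76/1623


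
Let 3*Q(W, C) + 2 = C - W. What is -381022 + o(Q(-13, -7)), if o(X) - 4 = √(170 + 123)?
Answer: -381018 + √293 ≈ -3.8100e+5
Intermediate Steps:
Q(W, C) = -⅔ - W/3 + C/3 (Q(W, C) = -⅔ + (C - W)/3 = -⅔ + (-W/3 + C/3) = -⅔ - W/3 + C/3)
o(X) = 4 + √293 (o(X) = 4 + √(170 + 123) = 4 + √293)
-381022 + o(Q(-13, -7)) = -381022 + (4 + √293) = -381018 + √293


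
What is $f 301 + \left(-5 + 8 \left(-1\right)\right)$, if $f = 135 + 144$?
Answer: $83966$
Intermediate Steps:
$f = 279$
$f 301 + \left(-5 + 8 \left(-1\right)\right) = 279 \cdot 301 + \left(-5 + 8 \left(-1\right)\right) = 83979 - 13 = 83966$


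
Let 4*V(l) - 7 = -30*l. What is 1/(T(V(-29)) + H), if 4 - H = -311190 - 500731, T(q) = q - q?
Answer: 1/811925 ≈ 1.2316e-6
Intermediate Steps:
V(l) = 7/4 - 15*l/2 (V(l) = 7/4 + (-30*l)/4 = 7/4 - 15*l/2)
T(q) = 0
H = 811925 (H = 4 - (-311190 - 500731) = 4 - 1*(-811921) = 4 + 811921 = 811925)
1/(T(V(-29)) + H) = 1/(0 + 811925) = 1/811925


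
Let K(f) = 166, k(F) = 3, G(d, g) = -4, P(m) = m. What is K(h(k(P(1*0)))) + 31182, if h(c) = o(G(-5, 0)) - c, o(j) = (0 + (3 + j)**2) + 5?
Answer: 31348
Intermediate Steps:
o(j) = 5 + (3 + j)**2 (o(j) = (3 + j)**2 + 5 = 5 + (3 + j)**2)
h(c) = 6 - c (h(c) = (5 + (3 - 4)**2) - c = (5 + (-1)**2) - c = (5 + 1) - c = 6 - c)
K(h(k(P(1*0)))) + 31182 = 166 + 31182 = 31348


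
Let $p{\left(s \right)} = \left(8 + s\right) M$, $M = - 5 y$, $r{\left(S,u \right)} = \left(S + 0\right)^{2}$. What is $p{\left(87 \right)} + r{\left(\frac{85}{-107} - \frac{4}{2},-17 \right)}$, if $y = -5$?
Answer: $\frac{27280776}{11449} \approx 2382.8$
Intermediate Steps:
$r{\left(S,u \right)} = S^{2}$
$M = 25$ ($M = \left(-5\right) \left(-5\right) = 25$)
$p{\left(s \right)} = 200 + 25 s$ ($p{\left(s \right)} = \left(8 + s\right) 25 = 200 + 25 s$)
$p{\left(87 \right)} + r{\left(\frac{85}{-107} - \frac{4}{2},-17 \right)} = \left(200 + 25 \cdot 87\right) + \left(\frac{85}{-107} - \frac{4}{2}\right)^{2} = \left(200 + 2175\right) + \left(85 \left(- \frac{1}{107}\right) - 2\right)^{2} = 2375 + \left(- \frac{85}{107} - 2\right)^{2} = 2375 + \left(- \frac{299}{107}\right)^{2} = 2375 + \frac{89401}{11449} = \frac{27280776}{11449}$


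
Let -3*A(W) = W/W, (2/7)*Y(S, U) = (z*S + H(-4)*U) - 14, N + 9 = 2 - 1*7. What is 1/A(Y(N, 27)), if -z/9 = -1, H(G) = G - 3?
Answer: -3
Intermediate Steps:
H(G) = -3 + G
z = 9 (z = -9*(-1) = 9)
N = -14 (N = -9 + (2 - 1*7) = -9 + (2 - 7) = -9 - 5 = -14)
Y(S, U) = -49 - 49*U/2 + 63*S/2 (Y(S, U) = 7*((9*S + (-3 - 4)*U) - 14)/2 = 7*((9*S - 7*U) - 14)/2 = 7*((-7*U + 9*S) - 14)/2 = 7*(-14 - 7*U + 9*S)/2 = -49 - 49*U/2 + 63*S/2)
A(W) = -1/3 (A(W) = -W/(3*W) = -1/3*1 = -1/3)
1/A(Y(N, 27)) = 1/(-1/3) = -3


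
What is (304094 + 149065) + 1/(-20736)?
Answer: 9396705023/20736 ≈ 4.5316e+5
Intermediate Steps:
(304094 + 149065) + 1/(-20736) = 453159 - 1/20736 = 9396705023/20736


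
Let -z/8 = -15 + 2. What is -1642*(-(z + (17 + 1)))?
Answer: 200324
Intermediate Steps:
z = 104 (z = -8*(-15 + 2) = -8*(-13) = 104)
-1642*(-(z + (17 + 1))) = -1642*(-(104 + (17 + 1))) = -1642*(-(104 + 18)) = -1642*(-1*122) = -1642*(-122) = -1*(-200324) = 200324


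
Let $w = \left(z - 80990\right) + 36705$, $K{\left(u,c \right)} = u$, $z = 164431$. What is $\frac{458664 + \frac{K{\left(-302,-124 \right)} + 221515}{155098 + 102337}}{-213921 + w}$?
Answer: $- \frac{118076388053}{24140967125} \approx -4.8911$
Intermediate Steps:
$w = 120146$ ($w = \left(164431 - 80990\right) + 36705 = 83441 + 36705 = 120146$)
$\frac{458664 + \frac{K{\left(-302,-124 \right)} + 221515}{155098 + 102337}}{-213921 + w} = \frac{458664 + \frac{-302 + 221515}{155098 + 102337}}{-213921 + 120146} = \frac{458664 + \frac{221213}{257435}}{-93775} = \left(458664 + 221213 \cdot \frac{1}{257435}\right) \left(- \frac{1}{93775}\right) = \left(458664 + \frac{221213}{257435}\right) \left(- \frac{1}{93775}\right) = \frac{118076388053}{257435} \left(- \frac{1}{93775}\right) = - \frac{118076388053}{24140967125}$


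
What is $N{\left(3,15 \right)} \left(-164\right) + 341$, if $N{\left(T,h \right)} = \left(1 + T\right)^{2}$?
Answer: $-2283$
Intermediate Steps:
$N{\left(3,15 \right)} \left(-164\right) + 341 = \left(1 + 3\right)^{2} \left(-164\right) + 341 = 4^{2} \left(-164\right) + 341 = 16 \left(-164\right) + 341 = -2624 + 341 = -2283$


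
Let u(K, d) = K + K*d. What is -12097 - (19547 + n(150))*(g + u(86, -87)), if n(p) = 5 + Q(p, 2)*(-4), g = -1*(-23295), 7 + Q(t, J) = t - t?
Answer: -311314517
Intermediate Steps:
Q(t, J) = -7 (Q(t, J) = -7 + (t - t) = -7 + 0 = -7)
g = 23295
n(p) = 33 (n(p) = 5 - 7*(-4) = 5 + 28 = 33)
-12097 - (19547 + n(150))*(g + u(86, -87)) = -12097 - (19547 + 33)*(23295 + 86*(1 - 87)) = -12097 - 19580*(23295 + 86*(-86)) = -12097 - 19580*(23295 - 7396) = -12097 - 19580*15899 = -12097 - 1*311302420 = -12097 - 311302420 = -311314517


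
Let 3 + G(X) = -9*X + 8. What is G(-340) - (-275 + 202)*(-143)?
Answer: -7374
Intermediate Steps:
G(X) = 5 - 9*X (G(X) = -3 + (-9*X + 8) = -3 + (8 - 9*X) = 5 - 9*X)
G(-340) - (-275 + 202)*(-143) = (5 - 9*(-340)) - (-275 + 202)*(-143) = (5 + 3060) - (-73)*(-143) = 3065 - 1*10439 = 3065 - 10439 = -7374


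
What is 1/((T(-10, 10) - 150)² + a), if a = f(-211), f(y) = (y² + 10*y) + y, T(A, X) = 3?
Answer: 1/63809 ≈ 1.5672e-5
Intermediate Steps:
f(y) = y² + 11*y
a = 42200 (a = -211*(11 - 211) = -211*(-200) = 42200)
1/((T(-10, 10) - 150)² + a) = 1/((3 - 150)² + 42200) = 1/((-147)² + 42200) = 1/(21609 + 42200) = 1/63809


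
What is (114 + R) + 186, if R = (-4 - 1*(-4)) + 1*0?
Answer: 300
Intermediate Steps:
R = 0 (R = (-4 + 4) + 0 = 0 + 0 = 0)
(114 + R) + 186 = (114 + 0) + 186 = 114 + 186 = 300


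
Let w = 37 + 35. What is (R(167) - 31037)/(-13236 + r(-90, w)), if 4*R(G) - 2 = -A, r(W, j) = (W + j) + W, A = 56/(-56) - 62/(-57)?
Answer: 7076327/3042432 ≈ 2.3259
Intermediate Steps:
w = 72
A = 5/57 (A = 56*(-1/56) - 62*(-1/57) = -1 + 62/57 = 5/57 ≈ 0.087719)
r(W, j) = j + 2*W
R(G) = 109/228 (R(G) = ½ + (-1*5/57)/4 = ½ + (¼)*(-5/57) = ½ - 5/228 = 109/228)
(R(167) - 31037)/(-13236 + r(-90, w)) = (109/228 - 31037)/(-13236 + (72 + 2*(-90))) = -7076327/(228*(-13236 + (72 - 180))) = -7076327/(228*(-13236 - 108)) = -7076327/228/(-13344) = -7076327/228*(-1/13344) = 7076327/3042432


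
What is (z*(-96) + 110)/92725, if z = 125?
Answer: -2378/18545 ≈ -0.12823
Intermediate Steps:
(z*(-96) + 110)/92725 = (125*(-96) + 110)/92725 = (-12000 + 110)*(1/92725) = -11890*1/92725 = -2378/18545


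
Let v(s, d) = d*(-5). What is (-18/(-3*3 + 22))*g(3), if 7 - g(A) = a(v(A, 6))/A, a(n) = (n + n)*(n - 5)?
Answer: 12474/13 ≈ 959.54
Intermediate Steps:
v(s, d) = -5*d
a(n) = 2*n*(-5 + n) (a(n) = (2*n)*(-5 + n) = 2*n*(-5 + n))
g(A) = 7 - 2100/A (g(A) = 7 - 2*(-5*6)*(-5 - 5*6)/A = 7 - 2*(-30)*(-5 - 30)/A = 7 - 2*(-30)*(-35)/A = 7 - 2100/A)
(-18/(-3*3 + 22))*g(3) = (-18/(-3*3 + 22))*(7 - 2100/3) = (-18/(-9 + 22))*(7 - 2100*⅓) = (-18/13)*(7 - 700) = -18*1/13*(-693) = -18/13*(-693) = 12474/13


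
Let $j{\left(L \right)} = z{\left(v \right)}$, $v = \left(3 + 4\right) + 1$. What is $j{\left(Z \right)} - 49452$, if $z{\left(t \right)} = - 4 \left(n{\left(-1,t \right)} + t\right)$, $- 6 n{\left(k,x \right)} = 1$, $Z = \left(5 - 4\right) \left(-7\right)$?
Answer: $- \frac{148450}{3} \approx -49483.0$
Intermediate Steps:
$Z = -7$ ($Z = 1 \left(-7\right) = -7$)
$n{\left(k,x \right)} = - \frac{1}{6}$ ($n{\left(k,x \right)} = \left(- \frac{1}{6}\right) 1 = - \frac{1}{6}$)
$v = 8$ ($v = 7 + 1 = 8$)
$z{\left(t \right)} = \frac{2}{3} - 4 t$ ($z{\left(t \right)} = - 4 \left(- \frac{1}{6} + t\right) = \frac{2}{3} - 4 t$)
$j{\left(L \right)} = - \frac{94}{3}$ ($j{\left(L \right)} = \frac{2}{3} - 32 = - \frac{94}{3}$)
$j{\left(Z \right)} - 49452 = - \frac{94}{3} - 49452 = - \frac{148450}{3}$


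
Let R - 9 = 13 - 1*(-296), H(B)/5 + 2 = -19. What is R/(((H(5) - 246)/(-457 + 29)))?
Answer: 45368/117 ≈ 387.76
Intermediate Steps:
H(B) = -105 (H(B) = -10 + 5*(-19) = -10 - 95 = -105)
R = 318 (R = 9 + (13 - 1*(-296)) = 9 + (13 + 296) = 9 + 309 = 318)
R/(((H(5) - 246)/(-457 + 29))) = 318/(((-105 - 246)/(-457 + 29))) = 318/((-351/(-428))) = 318/((-351*(-1/428))) = 318/(351/428) = 318*(428/351) = 45368/117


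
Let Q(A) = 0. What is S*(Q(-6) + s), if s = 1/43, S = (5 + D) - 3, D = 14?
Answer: 16/43 ≈ 0.37209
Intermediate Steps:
S = 16 (S = (5 + 14) - 3 = 19 - 3 = 16)
s = 1/43 ≈ 0.023256
S*(Q(-6) + s) = 16*(0 + 1/43) = 16*(1/43) = 16/43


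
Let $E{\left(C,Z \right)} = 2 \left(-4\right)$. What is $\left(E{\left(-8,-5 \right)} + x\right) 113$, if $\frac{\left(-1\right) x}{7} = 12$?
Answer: $-10396$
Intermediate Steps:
$x = -84$ ($x = \left(-7\right) 12 = -84$)
$E{\left(C,Z \right)} = -8$
$\left(E{\left(-8,-5 \right)} + x\right) 113 = \left(-8 - 84\right) 113 = \left(-92\right) 113 = -10396$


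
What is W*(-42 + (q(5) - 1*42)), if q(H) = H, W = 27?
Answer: -2133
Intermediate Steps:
W*(-42 + (q(5) - 1*42)) = 27*(-42 + (5 - 1*42)) = 27*(-42 + (5 - 42)) = 27*(-42 - 37) = 27*(-79) = -2133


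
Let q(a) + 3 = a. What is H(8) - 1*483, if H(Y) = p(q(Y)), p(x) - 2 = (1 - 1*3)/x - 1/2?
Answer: -4819/10 ≈ -481.90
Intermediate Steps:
q(a) = -3 + a
p(x) = 3/2 - 2/x (p(x) = 2 + ((1 - 1*3)/x - 1/2) = 2 + ((1 - 3)/x - 1*½) = 2 + (-2/x - ½) = 2 + (-½ - 2/x) = 3/2 - 2/x)
H(Y) = 3/2 - 2/(-3 + Y)
H(8) - 1*483 = (-13 + 3*8)/(2*(-3 + 8)) - 1*483 = (½)*(-13 + 24)/5 - 483 = (½)*(⅕)*11 - 483 = 11/10 - 483 = -4819/10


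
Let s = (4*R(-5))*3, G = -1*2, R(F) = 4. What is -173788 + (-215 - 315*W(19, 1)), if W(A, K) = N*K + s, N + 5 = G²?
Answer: -188808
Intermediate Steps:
G = -2
s = 48 (s = (4*4)*3 = 16*3 = 48)
N = -1 (N = -5 + (-2)² = -5 + 4 = -1)
W(A, K) = 48 - K (W(A, K) = -K + 48 = 48 - K)
-173788 + (-215 - 315*W(19, 1)) = -173788 + (-215 - 315*(48 - 1*1)) = -173788 + (-215 - 315*(48 - 1)) = -173788 + (-215 - 315*47) = -173788 + (-215 - 14805) = -173788 - 15020 = -188808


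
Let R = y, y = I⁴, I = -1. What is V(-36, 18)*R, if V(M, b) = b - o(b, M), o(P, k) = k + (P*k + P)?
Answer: 684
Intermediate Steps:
o(P, k) = P + k + P*k (o(P, k) = k + (P + P*k) = P + k + P*k)
y = 1 (y = (-1)⁴ = 1)
R = 1
V(M, b) = -M - M*b (V(M, b) = b - (b + M + b*M) = b - (b + M + M*b) = b - (M + b + M*b) = b + (-M - b - M*b) = -M - M*b)
V(-36, 18)*R = -36*(-1 - 1*18)*1 = -36*(-1 - 18)*1 = -36*(-19)*1 = 684*1 = 684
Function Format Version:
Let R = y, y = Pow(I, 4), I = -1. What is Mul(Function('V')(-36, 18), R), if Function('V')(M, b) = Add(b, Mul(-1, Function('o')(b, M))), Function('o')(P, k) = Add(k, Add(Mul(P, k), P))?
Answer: 684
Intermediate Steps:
Function('o')(P, k) = Add(P, k, Mul(P, k)) (Function('o')(P, k) = Add(k, Add(P, Mul(P, k))) = Add(P, k, Mul(P, k)))
y = 1 (y = Pow(-1, 4) = 1)
R = 1
Function('V')(M, b) = Add(Mul(-1, M), Mul(-1, M, b)) (Function('V')(M, b) = Add(b, Mul(-1, Add(b, M, Mul(b, M)))) = Add(b, Mul(-1, Add(b, M, Mul(M, b)))) = Add(b, Mul(-1, Add(M, b, Mul(M, b)))) = Add(b, Add(Mul(-1, M), Mul(-1, b), Mul(-1, M, b))) = Add(Mul(-1, M), Mul(-1, M, b)))
Mul(Function('V')(-36, 18), R) = Mul(Mul(-36, Add(-1, Mul(-1, 18))), 1) = Mul(Mul(-36, Add(-1, -18)), 1) = Mul(Mul(-36, -19), 1) = Mul(684, 1) = 684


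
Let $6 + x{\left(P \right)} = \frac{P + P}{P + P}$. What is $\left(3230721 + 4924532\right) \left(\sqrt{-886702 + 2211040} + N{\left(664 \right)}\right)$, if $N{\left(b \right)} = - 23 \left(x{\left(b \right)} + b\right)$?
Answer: $-123609169721 + 8155253 \sqrt{1324338} \approx -1.1422 \cdot 10^{11}$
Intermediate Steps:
$x{\left(P \right)} = -5$ ($x{\left(P \right)} = -6 + \frac{P + P}{P + P} = -6 + \frac{2 P}{2 P} = -6 + 2 P \frac{1}{2 P} = -6 + 1 = -5$)
$N{\left(b \right)} = 115 - 23 b$ ($N{\left(b \right)} = - 23 \left(-5 + b\right) = 115 - 23 b$)
$\left(3230721 + 4924532\right) \left(\sqrt{-886702 + 2211040} + N{\left(664 \right)}\right) = \left(3230721 + 4924532\right) \left(\sqrt{-886702 + 2211040} + \left(115 - 15272\right)\right) = 8155253 \left(\sqrt{1324338} + \left(115 - 15272\right)\right) = 8155253 \left(\sqrt{1324338} - 15157\right) = 8155253 \left(-15157 + \sqrt{1324338}\right) = -123609169721 + 8155253 \sqrt{1324338}$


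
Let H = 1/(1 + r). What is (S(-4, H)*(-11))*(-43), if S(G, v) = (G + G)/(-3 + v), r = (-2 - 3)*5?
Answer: 90816/73 ≈ 1244.1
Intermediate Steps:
r = -25 (r = -5*5 = -25)
H = -1/24 (H = 1/(1 - 25) = 1/(-24) = -1/24 ≈ -0.041667)
S(G, v) = 2*G/(-3 + v) (S(G, v) = (2*G)/(-3 + v) = 2*G/(-3 + v))
(S(-4, H)*(-11))*(-43) = ((2*(-4)/(-3 - 1/24))*(-11))*(-43) = ((2*(-4)/(-73/24))*(-11))*(-43) = ((2*(-4)*(-24/73))*(-11))*(-43) = ((192/73)*(-11))*(-43) = -2112/73*(-43) = 90816/73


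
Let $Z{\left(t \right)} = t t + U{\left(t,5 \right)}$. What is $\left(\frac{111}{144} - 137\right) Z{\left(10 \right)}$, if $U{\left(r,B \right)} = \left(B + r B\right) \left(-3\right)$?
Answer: $\frac{425035}{48} \approx 8854.9$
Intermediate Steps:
$U{\left(r,B \right)} = - 3 B - 3 B r$ ($U{\left(r,B \right)} = \left(B + B r\right) \left(-3\right) = - 3 B - 3 B r$)
$Z{\left(t \right)} = -15 + t^{2} - 15 t$ ($Z{\left(t \right)} = t t - 15 \left(1 + t\right) = t^{2} - \left(15 + 15 t\right) = -15 + t^{2} - 15 t$)
$\left(\frac{111}{144} - 137\right) Z{\left(10 \right)} = \left(\frac{111}{144} - 137\right) \left(-15 + 10^{2} - 150\right) = \left(111 \cdot \frac{1}{144} - 137\right) \left(-15 + 100 - 150\right) = \left(\frac{37}{48} - 137\right) \left(-65\right) = \left(- \frac{6539}{48}\right) \left(-65\right) = \frac{425035}{48}$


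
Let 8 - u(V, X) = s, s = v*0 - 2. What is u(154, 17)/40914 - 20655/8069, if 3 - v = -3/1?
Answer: -422498990/165067533 ≈ -2.5596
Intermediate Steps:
v = 6 (v = 3 - (-3)/1 = 3 - (-3) = 3 - 1*(-3) = 3 + 3 = 6)
s = -2 (s = 6*0 - 2 = 0 - 2 = -2)
u(V, X) = 10 (u(V, X) = 8 - 1*(-2) = 8 + 2 = 10)
u(154, 17)/40914 - 20655/8069 = 10/40914 - 20655/8069 = 10*(1/40914) - 20655*1/8069 = 5/20457 - 20655/8069 = -422498990/165067533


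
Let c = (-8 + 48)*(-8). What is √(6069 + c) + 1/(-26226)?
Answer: -1/26226 + √5749 ≈ 75.822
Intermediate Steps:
c = -320 (c = 40*(-8) = -320)
√(6069 + c) + 1/(-26226) = √(6069 - 320) + 1/(-26226) = √5749 - 1/26226 = -1/26226 + √5749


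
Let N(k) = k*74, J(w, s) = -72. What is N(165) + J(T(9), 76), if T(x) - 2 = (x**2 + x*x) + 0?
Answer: 12138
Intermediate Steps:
T(x) = 2 + 2*x**2 (T(x) = 2 + ((x**2 + x*x) + 0) = 2 + ((x**2 + x**2) + 0) = 2 + (2*x**2 + 0) = 2 + 2*x**2)
N(k) = 74*k
N(165) + J(T(9), 76) = 74*165 - 72 = 12210 - 72 = 12138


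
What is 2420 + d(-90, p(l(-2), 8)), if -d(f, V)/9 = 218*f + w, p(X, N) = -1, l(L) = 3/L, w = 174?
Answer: 177434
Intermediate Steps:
d(f, V) = -1566 - 1962*f (d(f, V) = -9*(218*f + 174) = -9*(174 + 218*f) = -1566 - 1962*f)
2420 + d(-90, p(l(-2), 8)) = 2420 + (-1566 - 1962*(-90)) = 2420 + (-1566 + 176580) = 2420 + 175014 = 177434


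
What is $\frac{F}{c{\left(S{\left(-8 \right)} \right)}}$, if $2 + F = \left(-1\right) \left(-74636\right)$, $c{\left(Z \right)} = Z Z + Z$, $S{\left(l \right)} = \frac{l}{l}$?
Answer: $37317$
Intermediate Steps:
$S{\left(l \right)} = 1$
$c{\left(Z \right)} = Z + Z^{2}$ ($c{\left(Z \right)} = Z^{2} + Z = Z + Z^{2}$)
$F = 74634$ ($F = -2 - -74636 = -2 + 74636 = 74634$)
$\frac{F}{c{\left(S{\left(-8 \right)} \right)}} = \frac{74634}{1 \left(1 + 1\right)} = \frac{74634}{1 \cdot 2} = \frac{74634}{2} = 74634 \cdot \frac{1}{2} = 37317$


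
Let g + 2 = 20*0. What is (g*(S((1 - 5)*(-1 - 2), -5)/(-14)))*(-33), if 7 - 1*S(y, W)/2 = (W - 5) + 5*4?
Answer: 198/7 ≈ 28.286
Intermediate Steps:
S(y, W) = -16 - 2*W (S(y, W) = 14 - 2*((W - 5) + 5*4) = 14 - 2*((-5 + W) + 20) = 14 - 2*(15 + W) = 14 + (-30 - 2*W) = -16 - 2*W)
g = -2 (g = -2 + 20*0 = -2 + 0 = -2)
(g*(S((1 - 5)*(-1 - 2), -5)/(-14)))*(-33) = -2*(-16 - 2*(-5))/(-14)*(-33) = -2*(-16 + 10)*(-1)/14*(-33) = -(-12)*(-1)/14*(-33) = -2*3/7*(-33) = -6/7*(-33) = 198/7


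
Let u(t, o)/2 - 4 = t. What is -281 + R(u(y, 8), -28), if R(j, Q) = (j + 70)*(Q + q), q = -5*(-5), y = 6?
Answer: -551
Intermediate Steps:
u(t, o) = 8 + 2*t
q = 25
R(j, Q) = (25 + Q)*(70 + j) (R(j, Q) = (j + 70)*(Q + 25) = (70 + j)*(25 + Q) = (25 + Q)*(70 + j))
-281 + R(u(y, 8), -28) = -281 + (1750 + 25*(8 + 2*6) + 70*(-28) - 28*(8 + 2*6)) = -281 + (1750 + 25*(8 + 12) - 1960 - 28*(8 + 12)) = -281 + (1750 + 25*20 - 1960 - 28*20) = -281 + (1750 + 500 - 1960 - 560) = -281 - 270 = -551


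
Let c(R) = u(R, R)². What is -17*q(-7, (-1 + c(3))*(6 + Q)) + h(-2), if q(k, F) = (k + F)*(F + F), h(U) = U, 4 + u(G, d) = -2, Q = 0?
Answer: -1449422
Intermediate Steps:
u(G, d) = -6 (u(G, d) = -4 - 2 = -6)
c(R) = 36 (c(R) = (-6)² = 36)
q(k, F) = 2*F*(F + k) (q(k, F) = (F + k)*(2*F) = 2*F*(F + k))
-17*q(-7, (-1 + c(3))*(6 + Q)) + h(-2) = -34*(-1 + 36)*(6 + 0)*((-1 + 36)*(6 + 0) - 7) - 2 = -34*35*6*(35*6 - 7) - 2 = -34*210*(210 - 7) - 2 = -34*210*203 - 2 = -17*85260 - 2 = -1449420 - 2 = -1449422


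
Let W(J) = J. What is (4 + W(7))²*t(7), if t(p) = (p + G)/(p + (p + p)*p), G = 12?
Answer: 2299/105 ≈ 21.895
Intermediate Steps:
t(p) = (12 + p)/(p + 2*p²) (t(p) = (p + 12)/(p + (p + p)*p) = (12 + p)/(p + (2*p)*p) = (12 + p)/(p + 2*p²))
(4 + W(7))²*t(7) = (4 + 7)²*((12 + 7)/(7*(1 + 2*7))) = 11²*((⅐)*19/(1 + 14)) = 121*((⅐)*19/15) = 121*((⅐)*(1/15)*19) = 121*(19/105) = 2299/105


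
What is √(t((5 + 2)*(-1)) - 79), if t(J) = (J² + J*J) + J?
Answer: 2*√3 ≈ 3.4641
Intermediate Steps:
t(J) = J + 2*J² (t(J) = (J² + J²) + J = 2*J² + J = J + 2*J²)
√(t((5 + 2)*(-1)) - 79) = √(((5 + 2)*(-1))*(1 + 2*((5 + 2)*(-1))) - 79) = √((7*(-1))*(1 + 2*(7*(-1))) - 79) = √(-7*(1 + 2*(-7)) - 79) = √(-7*(1 - 14) - 79) = √(-7*(-13) - 79) = √(91 - 79) = √12 = 2*√3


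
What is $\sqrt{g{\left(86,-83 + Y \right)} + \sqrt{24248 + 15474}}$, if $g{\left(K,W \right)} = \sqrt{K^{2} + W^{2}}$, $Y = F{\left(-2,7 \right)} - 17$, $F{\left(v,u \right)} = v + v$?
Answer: $\sqrt{\sqrt{39722} + 2 \sqrt{4553}} \approx 18.283$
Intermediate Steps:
$F{\left(v,u \right)} = 2 v$
$Y = -21$ ($Y = 2 \left(-2\right) - 17 = -4 - 17 = -21$)
$\sqrt{g{\left(86,-83 + Y \right)} + \sqrt{24248 + 15474}} = \sqrt{\sqrt{86^{2} + \left(-83 - 21\right)^{2}} + \sqrt{24248 + 15474}} = \sqrt{\sqrt{7396 + \left(-104\right)^{2}} + \sqrt{39722}} = \sqrt{\sqrt{7396 + 10816} + \sqrt{39722}} = \sqrt{\sqrt{18212} + \sqrt{39722}} = \sqrt{2 \sqrt{4553} + \sqrt{39722}} = \sqrt{\sqrt{39722} + 2 \sqrt{4553}}$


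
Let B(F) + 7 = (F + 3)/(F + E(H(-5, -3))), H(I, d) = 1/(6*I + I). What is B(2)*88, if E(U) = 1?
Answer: -1408/3 ≈ -469.33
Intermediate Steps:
H(I, d) = 1/(7*I)
B(F) = -7 + (3 + F)/(1 + F) (B(F) = -7 + (F + 3)/(F + 1) = -7 + (3 + F)/(1 + F))
B(2)*88 = (2*(-2 - 3*2)/(1 + 2))*88 = (2*(-2 - 6)/3)*88 = (2*(⅓)*(-8))*88 = -16/3*88 = -1408/3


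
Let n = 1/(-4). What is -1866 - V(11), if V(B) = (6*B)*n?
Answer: -3699/2 ≈ -1849.5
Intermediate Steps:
n = -¼ ≈ -0.25000
V(B) = -3*B/2 (V(B) = (6*B)*(-¼) = -3*B/2)
-1866 - V(11) = -1866 - (-3)*11/2 = -1866 - 1*(-33/2) = -1866 + 33/2 = -3699/2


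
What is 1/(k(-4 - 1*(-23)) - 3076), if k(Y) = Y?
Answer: -1/3057 ≈ -0.00032712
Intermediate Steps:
1/(k(-4 - 1*(-23)) - 3076) = 1/((-4 - 1*(-23)) - 3076) = 1/((-4 + 23) - 3076) = 1/(19 - 3076) = 1/(-3057) = -1/3057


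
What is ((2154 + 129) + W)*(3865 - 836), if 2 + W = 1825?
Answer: 12437074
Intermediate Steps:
W = 1823 (W = -2 + 1825 = 1823)
((2154 + 129) + W)*(3865 - 836) = ((2154 + 129) + 1823)*(3865 - 836) = (2283 + 1823)*3029 = 4106*3029 = 12437074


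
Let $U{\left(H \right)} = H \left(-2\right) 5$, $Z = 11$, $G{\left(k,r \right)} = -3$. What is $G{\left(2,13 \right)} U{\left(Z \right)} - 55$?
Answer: $275$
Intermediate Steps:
$U{\left(H \right)} = - 10 H$ ($U{\left(H \right)} = - 2 H 5 = - 10 H$)
$G{\left(2,13 \right)} U{\left(Z \right)} - 55 = - 3 \left(\left(-10\right) 11\right) - 55 = \left(-3\right) \left(-110\right) - 55 = 330 - 55 = 275$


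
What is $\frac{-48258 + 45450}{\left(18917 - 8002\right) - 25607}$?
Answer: $\frac{702}{3673} \approx 0.19112$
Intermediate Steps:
$\frac{-48258 + 45450}{\left(18917 - 8002\right) - 25607} = - \frac{2808}{10915 - 25607} = - \frac{2808}{-14692} = \left(-2808\right) \left(- \frac{1}{14692}\right) = \frac{702}{3673}$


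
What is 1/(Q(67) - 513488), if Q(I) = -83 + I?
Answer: -1/513504 ≈ -1.9474e-6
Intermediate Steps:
1/(Q(67) - 513488) = 1/((-83 + 67) - 513488) = 1/(-16 - 513488) = 1/(-513504) = -1/513504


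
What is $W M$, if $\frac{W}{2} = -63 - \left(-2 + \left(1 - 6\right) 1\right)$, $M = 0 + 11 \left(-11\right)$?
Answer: $13552$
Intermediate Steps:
$M = -121$ ($M = 0 - 121 = -121$)
$W = -112$ ($W = 2 \left(-63 - \left(-2 + \left(1 - 6\right) 1\right)\right) = 2 \left(-63 - \left(-2 - 5\right)\right) = 2 \left(-63 - -7\right) = 2 \left(-63 + 7\right) = 2 \left(-56\right) = -112$)
$W M = \left(-112\right) \left(-121\right) = 13552$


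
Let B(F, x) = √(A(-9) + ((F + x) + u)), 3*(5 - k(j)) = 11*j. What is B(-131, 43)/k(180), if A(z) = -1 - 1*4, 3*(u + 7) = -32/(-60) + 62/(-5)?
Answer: -I*√23390/9825 ≈ -0.015566*I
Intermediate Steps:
k(j) = 5 - 11*j/3
u = -493/45 (u = -7 + (-32/(-60) + 62/(-5))/3 = -7 + (-32*(-1/60) + 62*(-⅕))/3 = -7 + (8/15 - 62/5)/3 = -7 + (⅓)*(-178/15) = -7 - 178/45 = -493/45 ≈ -10.956)
A(z) = -5 (A(z) = -1 - 4 = -5)
B(F, x) = √(-718/45 + F + x) (B(F, x) = √(-5 + ((F + x) - 493/45)) = √(-5 + (-493/45 + F + x)) = √(-718/45 + F + x))
B(-131, 43)/k(180) = (√(-3590 + 225*(-131) + 225*43)/15)/(5 - 11/3*180) = (√(-3590 - 29475 + 9675)/15)/(5 - 660) = (√(-23390)/15)/(-655) = ((I*√23390)/15)*(-1/655) = (I*√23390/15)*(-1/655) = -I*√23390/9825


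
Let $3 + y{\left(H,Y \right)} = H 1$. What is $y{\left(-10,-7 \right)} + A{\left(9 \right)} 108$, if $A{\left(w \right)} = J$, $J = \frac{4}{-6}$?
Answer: $-85$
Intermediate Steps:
$y{\left(H,Y \right)} = -3 + H$ ($y{\left(H,Y \right)} = -3 + H 1 = -3 + H$)
$J = - \frac{2}{3}$ ($J = 4 \left(- \frac{1}{6}\right) = - \frac{2}{3} \approx -0.66667$)
$A{\left(w \right)} = - \frac{2}{3}$
$y{\left(-10,-7 \right)} + A{\left(9 \right)} 108 = \left(-3 - 10\right) - 72 = -13 - 72 = -85$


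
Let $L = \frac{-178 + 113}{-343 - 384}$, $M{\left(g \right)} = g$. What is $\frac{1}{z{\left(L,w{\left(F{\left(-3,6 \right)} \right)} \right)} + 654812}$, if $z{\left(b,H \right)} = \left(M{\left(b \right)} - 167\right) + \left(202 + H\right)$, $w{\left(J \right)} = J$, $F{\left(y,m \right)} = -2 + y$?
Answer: $\frac{727}{476070199} \approx 1.5271 \cdot 10^{-6}$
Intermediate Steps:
$L = \frac{65}{727}$ ($L = - \frac{65}{-727} = \left(-65\right) \left(- \frac{1}{727}\right) = \frac{65}{727} \approx 0.089409$)
$z{\left(b,H \right)} = 35 + H + b$ ($z{\left(b,H \right)} = \left(b - 167\right) + \left(202 + H\right) = \left(-167 + b\right) + \left(202 + H\right) = 35 + H + b$)
$\frac{1}{z{\left(L,w{\left(F{\left(-3,6 \right)} \right)} \right)} + 654812} = \frac{1}{\left(35 - 5 + \frac{65}{727}\right) + 654812} = \frac{1}{\frac{21875}{727} + 654812} = \frac{1}{\frac{476070199}{727}} = \frac{727}{476070199}$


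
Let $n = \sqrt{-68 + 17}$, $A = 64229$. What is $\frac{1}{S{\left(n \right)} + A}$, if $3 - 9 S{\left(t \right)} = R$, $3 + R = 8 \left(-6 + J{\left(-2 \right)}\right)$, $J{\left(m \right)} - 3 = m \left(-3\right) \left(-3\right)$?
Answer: $\frac{3}{192745} \approx 1.5565 \cdot 10^{-5}$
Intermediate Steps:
$J{\left(m \right)} = 3 + 9 m$ ($J{\left(m \right)} = 3 + m \left(-3\right) \left(-3\right) = 3 + - 3 m \left(-3\right) = 3 + 9 m$)
$R = -171$ ($R = -3 + 8 \left(-6 + \left(3 + 9 \left(-2\right)\right)\right) = -3 + 8 \left(-6 + \left(3 - 18\right)\right) = -3 + 8 \left(-6 - 15\right) = -3 + 8 \left(-21\right) = -3 - 168 = -171$)
$n = i \sqrt{51}$ ($n = \sqrt{-51} = i \sqrt{51} \approx 7.1414 i$)
$S{\left(t \right)} = \frac{58}{3}$ ($S{\left(t \right)} = \frac{1}{3} - -19 = \frac{1}{3} + 19 = \frac{58}{3}$)
$\frac{1}{S{\left(n \right)} + A} = \frac{1}{\frac{58}{3} + 64229} = \frac{1}{\frac{192745}{3}} = \frac{3}{192745}$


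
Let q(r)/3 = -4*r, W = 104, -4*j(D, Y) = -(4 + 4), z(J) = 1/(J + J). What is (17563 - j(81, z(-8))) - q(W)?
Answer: 18809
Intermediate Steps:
z(J) = 1/(2*J)
j(D, Y) = 2 (j(D, Y) = -(-1)*(4 + 4)/4 = -(-1)*8/4 = -1/4*(-8) = 2)
q(r) = -12*r (q(r) = 3*(-4*r) = -12*r)
(17563 - j(81, z(-8))) - q(W) = (17563 - 1*2) - (-12)*104 = (17563 - 2) - 1*(-1248) = 17561 + 1248 = 18809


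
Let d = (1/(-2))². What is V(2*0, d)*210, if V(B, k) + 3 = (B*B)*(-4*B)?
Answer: -630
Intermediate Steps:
d = ¼ (d = (-½)² = ¼ ≈ 0.25000)
V(B, k) = -3 - 4*B³ (V(B, k) = -3 + (B*B)*(-4*B) = -3 + B²*(-4*B) = -3 - 4*B³)
V(2*0, d)*210 = (-3 - 4*(2*0)³)*210 = (-3 - 4*0³)*210 = (-3 - 4*0)*210 = (-3 + 0)*210 = -3*210 = -630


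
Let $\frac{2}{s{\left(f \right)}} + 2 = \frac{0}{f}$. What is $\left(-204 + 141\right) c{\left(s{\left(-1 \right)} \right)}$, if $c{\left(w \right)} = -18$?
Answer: $1134$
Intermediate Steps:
$s{\left(f \right)} = -1$ ($s{\left(f \right)} = \frac{2}{-2 + \frac{0}{f}} = \frac{2}{-2 + 0} = \frac{2}{-2} = 2 \left(- \frac{1}{2}\right) = -1$)
$\left(-204 + 141\right) c{\left(s{\left(-1 \right)} \right)} = \left(-204 + 141\right) \left(-18\right) = \left(-63\right) \left(-18\right) = 1134$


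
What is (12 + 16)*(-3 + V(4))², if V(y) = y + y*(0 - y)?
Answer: 6300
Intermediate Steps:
V(y) = y - y² (V(y) = y + y*(-y) = y - y²)
(12 + 16)*(-3 + V(4))² = (12 + 16)*(-3 + 4*(1 - 1*4))² = 28*(-3 + 4*(1 - 4))² = 28*(-3 + 4*(-3))² = 28*(-3 - 12)² = 28*(-15)² = 28*225 = 6300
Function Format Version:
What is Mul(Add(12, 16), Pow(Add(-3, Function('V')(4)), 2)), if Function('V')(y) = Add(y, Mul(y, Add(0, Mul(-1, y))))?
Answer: 6300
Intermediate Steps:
Function('V')(y) = Add(y, Mul(-1, Pow(y, 2))) (Function('V')(y) = Add(y, Mul(y, Mul(-1, y))) = Add(y, Mul(-1, Pow(y, 2))))
Mul(Add(12, 16), Pow(Add(-3, Function('V')(4)), 2)) = Mul(Add(12, 16), Pow(Add(-3, Mul(4, Add(1, Mul(-1, 4)))), 2)) = Mul(28, Pow(Add(-3, Mul(4, Add(1, -4))), 2)) = Mul(28, Pow(Add(-3, Mul(4, -3)), 2)) = Mul(28, Pow(Add(-3, -12), 2)) = Mul(28, Pow(-15, 2)) = Mul(28, 225) = 6300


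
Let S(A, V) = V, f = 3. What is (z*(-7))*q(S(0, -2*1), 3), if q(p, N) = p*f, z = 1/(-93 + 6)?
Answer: -14/29 ≈ -0.48276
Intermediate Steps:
z = -1/87 (z = 1/(-87) = -1/87 ≈ -0.011494)
q(p, N) = 3*p (q(p, N) = p*3 = 3*p)
(z*(-7))*q(S(0, -2*1), 3) = (-1/87*(-7))*(3*(-2*1)) = 7*(3*(-2))/87 = (7/87)*(-6) = -14/29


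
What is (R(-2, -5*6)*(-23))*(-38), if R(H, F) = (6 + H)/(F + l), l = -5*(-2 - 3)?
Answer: -3496/5 ≈ -699.20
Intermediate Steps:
l = 25 (l = -5*(-5) = 25)
R(H, F) = (6 + H)/(25 + F) (R(H, F) = (6 + H)/(F + 25) = (6 + H)/(25 + F))
(R(-2, -5*6)*(-23))*(-38) = (((6 - 2)/(25 - 5*6))*(-23))*(-38) = ((4/(25 - 30))*(-23))*(-38) = ((4/(-5))*(-23))*(-38) = (-1/5*4*(-23))*(-38) = -4/5*(-23)*(-38) = (92/5)*(-38) = -3496/5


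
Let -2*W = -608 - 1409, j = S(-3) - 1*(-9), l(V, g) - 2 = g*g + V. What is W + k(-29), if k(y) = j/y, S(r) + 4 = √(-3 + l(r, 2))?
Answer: 58483/58 ≈ 1008.3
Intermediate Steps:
l(V, g) = 2 + V + g² (l(V, g) = 2 + (g*g + V) = 2 + (g² + V) = 2 + (V + g²) = 2 + V + g²)
S(r) = -4 + √(3 + r) (S(r) = -4 + √(-3 + (2 + r + 2²)) = -4 + √(-3 + (2 + r + 4)) = -4 + √(-3 + (6 + r)) = -4 + √(3 + r))
j = 5 (j = (-4 + √(3 - 3)) - 1*(-9) = (-4 + √0) + 9 = (-4 + 0) + 9 = -4 + 9 = 5)
k(y) = 5/y
W = 2017/2 (W = -(-608 - 1409)/2 = -½*(-2017) = 2017/2 ≈ 1008.5)
W + k(-29) = 2017/2 + 5/(-29) = 2017/2 + 5*(-1/29) = 2017/2 - 5/29 = 58483/58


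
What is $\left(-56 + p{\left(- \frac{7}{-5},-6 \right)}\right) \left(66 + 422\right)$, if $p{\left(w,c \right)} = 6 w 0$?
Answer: $-27328$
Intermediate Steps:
$p{\left(w,c \right)} = 0$
$\left(-56 + p{\left(- \frac{7}{-5},-6 \right)}\right) \left(66 + 422\right) = \left(-56 + 0\right) \left(66 + 422\right) = \left(-56\right) 488 = -27328$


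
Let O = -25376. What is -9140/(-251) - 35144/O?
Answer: 30094723/796172 ≈ 37.799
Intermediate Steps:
-9140/(-251) - 35144/O = -9140/(-251) - 35144/(-25376) = -9140*(-1/251) - 35144*(-1/25376) = 9140/251 + 4393/3172 = 30094723/796172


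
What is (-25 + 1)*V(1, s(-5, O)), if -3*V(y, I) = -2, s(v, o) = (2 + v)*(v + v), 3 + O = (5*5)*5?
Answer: -16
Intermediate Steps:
O = 122 (O = -3 + (5*5)*5 = -3 + 25*5 = -3 + 125 = 122)
s(v, o) = 2*v*(2 + v) (s(v, o) = (2 + v)*(2*v) = 2*v*(2 + v))
V(y, I) = ⅔ (V(y, I) = -⅓*(-2) = ⅔)
(-25 + 1)*V(1, s(-5, O)) = (-25 + 1)*(⅔) = -24*⅔ = -16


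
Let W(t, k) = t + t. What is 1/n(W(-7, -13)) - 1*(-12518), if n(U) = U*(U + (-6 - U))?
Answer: 1051513/84 ≈ 12518.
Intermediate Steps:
W(t, k) = 2*t
n(U) = -6*U (n(U) = U*(-6) = -6*U)
1/n(W(-7, -13)) - 1*(-12518) = 1/(-12*(-7)) - 1*(-12518) = 1/(-6*(-14)) + 12518 = 1/84 + 12518 = 1051513/84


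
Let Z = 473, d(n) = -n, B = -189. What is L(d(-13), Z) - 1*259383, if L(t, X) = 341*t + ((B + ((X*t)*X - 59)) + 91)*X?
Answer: 1375380410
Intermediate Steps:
L(t, X) = 341*t + X*(-157 + t*X**2) (L(t, X) = 341*t + ((-189 + ((X*t)*X - 59)) + 91)*X = 341*t + ((-189 + (t*X**2 - 59)) + 91)*X = 341*t + ((-189 + (-59 + t*X**2)) + 91)*X = 341*t + ((-248 + t*X**2) + 91)*X = 341*t + (-157 + t*X**2)*X = 341*t + X*(-157 + t*X**2))
L(d(-13), Z) - 1*259383 = (-157*473 + 341*(-1*(-13)) - 1*(-13)*473**3) - 1*259383 = (-74261 + 341*13 + 13*105823817) - 259383 = (-74261 + 4433 + 1375709621) - 259383 = 1375639793 - 259383 = 1375380410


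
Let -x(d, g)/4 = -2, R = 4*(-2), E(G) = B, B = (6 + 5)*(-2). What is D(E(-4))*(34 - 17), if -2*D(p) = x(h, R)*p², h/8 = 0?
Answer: -32912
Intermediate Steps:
h = 0 (h = 8*0 = 0)
B = -22 (B = 11*(-2) = -22)
E(G) = -22
R = -8
x(d, g) = 8 (x(d, g) = -4*(-2) = 8)
D(p) = -4*p²
D(E(-4))*(34 - 17) = (-4*(-22)²)*(34 - 17) = -4*484*17 = -1936*17 = -32912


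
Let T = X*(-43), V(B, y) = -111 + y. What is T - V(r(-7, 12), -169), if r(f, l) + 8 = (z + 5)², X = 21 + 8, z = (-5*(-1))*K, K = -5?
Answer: -967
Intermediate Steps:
z = -25 (z = -5*(-1)*(-5) = 5*(-5) = -25)
X = 29
r(f, l) = 392 (r(f, l) = -8 + (-25 + 5)² = -8 + (-20)² = -8 + 400 = 392)
T = -1247 (T = 29*(-43) = -1247)
T - V(r(-7, 12), -169) = -1247 - (-111 - 169) = -1247 - 1*(-280) = -1247 + 280 = -967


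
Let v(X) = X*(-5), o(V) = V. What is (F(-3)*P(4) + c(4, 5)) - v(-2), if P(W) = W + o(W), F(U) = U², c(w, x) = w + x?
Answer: 71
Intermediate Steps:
v(X) = -5*X
P(W) = 2*W (P(W) = W + W = 2*W)
(F(-3)*P(4) + c(4, 5)) - v(-2) = ((-3)²*(2*4) + (4 + 5)) - (-5)*(-2) = (9*8 + 9) - 1*10 = (72 + 9) - 10 = 81 - 10 = 71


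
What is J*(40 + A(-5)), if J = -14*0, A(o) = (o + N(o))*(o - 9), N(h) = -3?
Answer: 0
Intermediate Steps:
A(o) = (-9 + o)*(-3 + o) (A(o) = (o - 3)*(o - 9) = (-3 + o)*(-9 + o) = (-9 + o)*(-3 + o))
J = 0
J*(40 + A(-5)) = 0*(40 + (27 + (-5)² - 12*(-5))) = 0*(40 + (27 + 25 + 60)) = 0*(40 + 112) = 0*152 = 0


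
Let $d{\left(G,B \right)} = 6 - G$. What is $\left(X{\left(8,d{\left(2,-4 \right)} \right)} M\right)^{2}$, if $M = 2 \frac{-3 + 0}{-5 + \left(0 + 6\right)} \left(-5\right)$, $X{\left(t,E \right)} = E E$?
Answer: $230400$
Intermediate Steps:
$X{\left(t,E \right)} = E^{2}$
$M = 30$ ($M = 2 \left(- \frac{3}{-5 + 6}\right) \left(-5\right) = 2 \left(- \frac{3}{1}\right) \left(-5\right) = 2 \left(\left(-3\right) 1\right) \left(-5\right) = 2 \left(-3\right) \left(-5\right) = \left(-6\right) \left(-5\right) = 30$)
$\left(X{\left(8,d{\left(2,-4 \right)} \right)} M\right)^{2} = \left(\left(6 - 2\right)^{2} \cdot 30\right)^{2} = \left(4^{2} \cdot 30\right)^{2} = \left(16 \cdot 30\right)^{2} = 480^{2} = 230400$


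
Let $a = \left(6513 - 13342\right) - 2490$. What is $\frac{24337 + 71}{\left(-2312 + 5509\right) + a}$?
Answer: $- \frac{12204}{3061} \approx -3.9869$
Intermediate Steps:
$a = -9319$ ($a = -6829 - 2490 = -9319$)
$\frac{24337 + 71}{\left(-2312 + 5509\right) + a} = \frac{24337 + 71}{\left(-2312 + 5509\right) - 9319} = \frac{24408}{3197 - 9319} = \frac{24408}{-6122} = 24408 \left(- \frac{1}{6122}\right) = - \frac{12204}{3061}$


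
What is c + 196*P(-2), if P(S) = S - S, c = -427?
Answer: -427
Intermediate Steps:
P(S) = 0
c + 196*P(-2) = -427 + 196*0 = -427 + 0 = -427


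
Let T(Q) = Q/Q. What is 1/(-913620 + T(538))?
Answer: -1/913619 ≈ -1.0945e-6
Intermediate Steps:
T(Q) = 1
1/(-913620 + T(538)) = 1/(-913620 + 1) = 1/(-913619) = -1/913619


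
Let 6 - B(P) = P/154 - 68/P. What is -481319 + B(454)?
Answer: -8412918838/17479 ≈ -4.8132e+5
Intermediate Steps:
B(P) = 6 + 68/P - P/154 (B(P) = 6 - (P/154 - 68/P) = 6 - (-68/P + P/154) = 6 + (68/P - P/154) = 6 + 68/P - P/154)
-481319 + B(454) = -481319 + (6 + 68/454 - 1/154*454) = -481319 + (6 + 68*(1/454) - 227/77) = -481319 + (6 + 34/227 - 227/77) = -481319 + 55963/17479 = -8412918838/17479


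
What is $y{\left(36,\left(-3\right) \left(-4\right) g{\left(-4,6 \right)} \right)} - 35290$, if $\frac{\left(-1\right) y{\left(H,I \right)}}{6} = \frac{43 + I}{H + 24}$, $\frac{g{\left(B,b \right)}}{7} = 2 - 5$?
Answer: $- \frac{352691}{10} \approx -35269.0$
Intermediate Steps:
$g{\left(B,b \right)} = -21$ ($g{\left(B,b \right)} = 7 \left(2 - 5\right) = 7 \left(-3\right) = -21$)
$y{\left(H,I \right)} = - \frac{6 \left(43 + I\right)}{24 + H}$ ($y{\left(H,I \right)} = - 6 \frac{43 + I}{H + 24} = - 6 \frac{43 + I}{24 + H} = - \frac{6 \left(43 + I\right)}{24 + H}$)
$y{\left(36,\left(-3\right) \left(-4\right) g{\left(-4,6 \right)} \right)} - 35290 = \frac{6 \left(-43 - \left(-3\right) \left(-4\right) \left(-21\right)\right)}{24 + 36} - 35290 = \frac{6 \left(-43 - 12 \left(-21\right)\right)}{60} - 35290 = 6 \cdot \frac{1}{60} \left(-43 - -252\right) - 35290 = 6 \cdot \frac{1}{60} \left(-43 + 252\right) - 35290 = 6 \cdot \frac{1}{60} \cdot 209 - 35290 = \frac{209}{10} - 35290 = - \frac{352691}{10}$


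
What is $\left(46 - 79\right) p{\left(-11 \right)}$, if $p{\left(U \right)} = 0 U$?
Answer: $0$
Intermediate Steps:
$p{\left(U \right)} = 0$
$\left(46 - 79\right) p{\left(-11 \right)} = \left(46 - 79\right) 0 = \left(-33\right) 0 = 0$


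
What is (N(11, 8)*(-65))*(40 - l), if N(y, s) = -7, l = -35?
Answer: 34125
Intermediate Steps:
(N(11, 8)*(-65))*(40 - l) = (-7*(-65))*(40 - 1*(-35)) = 455*(40 + 35) = 455*75 = 34125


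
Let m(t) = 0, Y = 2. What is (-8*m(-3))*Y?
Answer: 0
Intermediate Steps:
(-8*m(-3))*Y = -8*0*2 = 0*2 = 0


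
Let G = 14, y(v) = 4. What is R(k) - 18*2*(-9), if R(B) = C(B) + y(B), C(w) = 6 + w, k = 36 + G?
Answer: 384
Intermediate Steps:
k = 50 (k = 36 + 14 = 50)
R(B) = 10 + B (R(B) = (6 + B) + 4 = 10 + B)
R(k) - 18*2*(-9) = (10 + 50) - 18*2*(-9) = 60 - 36*(-9) = 60 - 1*(-324) = 60 + 324 = 384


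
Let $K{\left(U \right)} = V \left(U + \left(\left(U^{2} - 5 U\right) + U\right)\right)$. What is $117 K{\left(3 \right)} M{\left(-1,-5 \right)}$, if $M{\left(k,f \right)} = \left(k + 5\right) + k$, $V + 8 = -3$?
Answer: $0$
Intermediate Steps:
$V = -11$ ($V = -8 - 3 = -11$)
$M{\left(k,f \right)} = 5 + 2 k$ ($M{\left(k,f \right)} = \left(5 + k\right) + k = 5 + 2 k$)
$K{\left(U \right)} = - 11 U^{2} + 33 U$ ($K{\left(U \right)} = - 11 \left(U + \left(\left(U^{2} - 5 U\right) + U\right)\right) = - 11 \left(U + \left(U^{2} - 4 U\right)\right) = - 11 \left(U^{2} - 3 U\right) = - 11 U^{2} + 33 U$)
$117 K{\left(3 \right)} M{\left(-1,-5 \right)} = 117 \cdot 11 \cdot 3 \left(3 - 3\right) \left(5 + 2 \left(-1\right)\right) = 117 \cdot 11 \cdot 3 \left(3 - 3\right) \left(5 - 2\right) = 117 \cdot 11 \cdot 3 \cdot 0 \cdot 3 = 117 \cdot 0 \cdot 3 = 0 \cdot 3 = 0$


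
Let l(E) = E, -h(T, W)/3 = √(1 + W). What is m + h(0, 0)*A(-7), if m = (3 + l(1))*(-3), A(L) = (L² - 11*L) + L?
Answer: -369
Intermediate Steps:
h(T, W) = -3*√(1 + W)
A(L) = L² - 10*L
m = -12 (m = (3 + 1)*(-3) = 4*(-3) = -12)
m + h(0, 0)*A(-7) = -12 + (-3*√(1 + 0))*(-7*(-10 - 7)) = -12 + (-3*√1)*(-7*(-17)) = -12 - 3*1*119 = -12 - 3*119 = -12 - 357 = -369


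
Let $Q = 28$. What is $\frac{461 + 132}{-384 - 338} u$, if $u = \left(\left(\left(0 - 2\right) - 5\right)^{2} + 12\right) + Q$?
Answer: $- \frac{52777}{722} \approx -73.098$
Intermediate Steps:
$u = 89$ ($u = \left(\left(\left(0 - 2\right) - 5\right)^{2} + 12\right) + 28 = \left(\left(-2 - 5\right)^{2} + 12\right) + 28 = \left(\left(-7\right)^{2} + 12\right) + 28 = \left(49 + 12\right) + 28 = 61 + 28 = 89$)
$\frac{461 + 132}{-384 - 338} u = \frac{461 + 132}{-384 - 338} \cdot 89 = \frac{593}{-722} \cdot 89 = 593 \left(- \frac{1}{722}\right) 89 = \left(- \frac{593}{722}\right) 89 = - \frac{52777}{722}$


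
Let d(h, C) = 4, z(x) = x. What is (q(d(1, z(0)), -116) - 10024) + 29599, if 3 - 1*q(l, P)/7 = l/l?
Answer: 19589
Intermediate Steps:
q(l, P) = 14 (q(l, P) = 21 - 7*l/l = 21 - 7*1 = 21 - 7 = 14)
(q(d(1, z(0)), -116) - 10024) + 29599 = (14 - 10024) + 29599 = -10010 + 29599 = 19589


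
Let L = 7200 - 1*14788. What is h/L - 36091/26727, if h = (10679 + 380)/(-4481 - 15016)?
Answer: -1779707918861/1318026289524 ≈ -1.3503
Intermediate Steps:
L = -7588 (L = 7200 - 14788 = -7588)
h = -11059/19497 (h = 11059/(-19497) = 11059*(-1/19497) = -11059/19497 ≈ -0.56721)
h/L - 36091/26727 = -11059/19497/(-7588) - 36091/26727 = -11059/19497*(-1/7588) - 36091*1/26727 = 11059/147943236 - 36091/26727 = -1779707918861/1318026289524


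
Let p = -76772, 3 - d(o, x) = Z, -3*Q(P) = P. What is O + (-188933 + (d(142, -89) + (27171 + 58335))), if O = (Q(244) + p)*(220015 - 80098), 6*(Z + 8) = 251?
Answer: -64519147787/6 ≈ -1.0753e+10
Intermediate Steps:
Z = 203/6 (Z = -8 + (⅙)*251 = -8 + 251/6 = 203/6 ≈ 33.833)
Q(P) = -P/3
d(o, x) = -185/6 (d(o, x) = 3 - 1*203/6 = 3 - 203/6 = -185/6)
O = -10753087840 (O = (-⅓*244 - 76772)*(220015 - 80098) = (-244/3 - 76772)*139917 = -230560/3*139917 = -10753087840)
O + (-188933 + (d(142, -89) + (27171 + 58335))) = -10753087840 + (-188933 + (-185/6 + (27171 + 58335))) = -10753087840 + (-188933 + (-185/6 + 85506)) = -10753087840 + (-188933 + 512851/6) = -10753087840 - 620747/6 = -64519147787/6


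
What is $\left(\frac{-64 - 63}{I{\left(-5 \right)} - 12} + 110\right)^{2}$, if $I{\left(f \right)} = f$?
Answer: $\frac{3988009}{289} \approx 13799.0$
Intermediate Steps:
$\left(\frac{-64 - 63}{I{\left(-5 \right)} - 12} + 110\right)^{2} = \left(\frac{-64 - 63}{-5 - 12} + 110\right)^{2} = \left(- \frac{127}{-17} + 110\right)^{2} = \left(\left(-127\right) \left(- \frac{1}{17}\right) + 110\right)^{2} = \left(\frac{127}{17} + 110\right)^{2} = \left(\frac{1997}{17}\right)^{2} = \frac{3988009}{289}$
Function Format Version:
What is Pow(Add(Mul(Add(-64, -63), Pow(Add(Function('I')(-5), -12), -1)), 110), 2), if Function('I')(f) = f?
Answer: Rational(3988009, 289) ≈ 13799.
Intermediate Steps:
Pow(Add(Mul(Add(-64, -63), Pow(Add(Function('I')(-5), -12), -1)), 110), 2) = Pow(Add(Mul(Add(-64, -63), Pow(Add(-5, -12), -1)), 110), 2) = Pow(Add(Mul(-127, Pow(-17, -1)), 110), 2) = Pow(Add(Mul(-127, Rational(-1, 17)), 110), 2) = Pow(Add(Rational(127, 17), 110), 2) = Pow(Rational(1997, 17), 2) = Rational(3988009, 289)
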